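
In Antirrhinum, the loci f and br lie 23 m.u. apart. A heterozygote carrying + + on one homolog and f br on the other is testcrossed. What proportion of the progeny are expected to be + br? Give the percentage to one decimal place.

11.5%

A map distance of 23 m.u. corresponds to a recombination frequency of 0.230.
The F1 is + + / f br, so + br is a recombinant gamete class with expected frequency r/2 = 0.230/2 = 0.1150.
That is 0.1150 = 11.5% of the progeny.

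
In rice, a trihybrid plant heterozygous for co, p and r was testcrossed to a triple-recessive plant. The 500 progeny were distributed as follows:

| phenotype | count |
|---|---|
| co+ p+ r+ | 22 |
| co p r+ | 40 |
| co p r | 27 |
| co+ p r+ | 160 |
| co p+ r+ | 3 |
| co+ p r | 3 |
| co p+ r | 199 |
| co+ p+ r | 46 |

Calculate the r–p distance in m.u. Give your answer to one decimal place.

The two most frequent reciprocal classes, co p+ r and co+ p r+, are the parental types, so the F1 was co p+ r / co+ p r+.
The two rarest classes, co p+ r+ and co+ p r, are the double crossovers. Comparing them with the parentals, only the r allele has switched, so r is the middle locus and the order is p – r – co.
Crossovers in the p–r interval produce the single-crossover classes co p r and co+ p+ r+ (27 + 22 = 49) plus the double crossovers (6).
RF(p–r) = (49 + 6) / 500 = 55/500 = 0.1100 → 11.0 m.u.

11.0 m.u.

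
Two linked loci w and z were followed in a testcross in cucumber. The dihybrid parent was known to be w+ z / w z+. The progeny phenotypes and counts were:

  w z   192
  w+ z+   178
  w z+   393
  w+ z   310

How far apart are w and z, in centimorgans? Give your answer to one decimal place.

34.5 centimorgans

The recombinant classes are w+ z+ and w z: 178 + 192 = 370.
Recombination frequency = 370/1073 = 0.3448 ≈ 34.5%, i.e. 34.5 centimorgans.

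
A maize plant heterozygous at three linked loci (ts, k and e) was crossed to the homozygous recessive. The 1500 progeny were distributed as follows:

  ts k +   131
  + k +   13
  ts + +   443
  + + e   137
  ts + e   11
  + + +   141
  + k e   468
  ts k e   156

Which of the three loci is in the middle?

The two most frequent reciprocal classes, ts + + and + k e, are the parental types, so the F1 was ts + + / + k e.
The two rarest classes, ts + e and + k +, are the double crossovers. Comparing them with the parentals, only the e allele has switched, so e is the middle locus and the order is k – e – ts.

e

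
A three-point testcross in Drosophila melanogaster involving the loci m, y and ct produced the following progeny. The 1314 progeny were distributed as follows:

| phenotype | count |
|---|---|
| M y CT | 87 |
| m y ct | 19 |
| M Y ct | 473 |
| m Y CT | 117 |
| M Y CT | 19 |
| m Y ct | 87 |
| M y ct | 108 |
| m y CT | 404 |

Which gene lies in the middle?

The two most frequent reciprocal classes, M Y ct and m y CT, are the parental types, so the F1 was M Y ct / m y CT.
The two rarest classes, M Y CT and m y ct, are the double crossovers. Comparing them with the parentals, only the ct allele has switched, so ct is the middle locus and the order is m – ct – y.

ct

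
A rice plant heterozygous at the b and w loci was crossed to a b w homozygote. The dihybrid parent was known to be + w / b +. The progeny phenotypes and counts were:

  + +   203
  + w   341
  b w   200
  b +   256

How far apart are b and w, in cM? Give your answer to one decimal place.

The recombinant classes are + + and b w: 203 + 200 = 403.
Recombination frequency = 403/1000 = 0.4030 ≈ 40.3%, i.e. 40.3 cM.

40.3 cM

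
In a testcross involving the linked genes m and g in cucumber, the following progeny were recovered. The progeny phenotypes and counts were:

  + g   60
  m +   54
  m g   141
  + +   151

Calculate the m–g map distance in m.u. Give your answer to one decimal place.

The two most frequent classes, + + (151) and m g (141), are the parental types, so the F1 was + + / m g.
The recombinant classes are + g and m +: 60 + 54 = 114.
Recombination frequency = 114/406 = 0.2808 ≈ 28.1%, i.e. 28.1 m.u.

28.1 m.u.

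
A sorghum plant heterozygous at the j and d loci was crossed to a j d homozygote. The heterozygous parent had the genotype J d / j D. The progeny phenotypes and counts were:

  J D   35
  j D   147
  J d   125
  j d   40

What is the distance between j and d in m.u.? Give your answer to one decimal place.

21.6 m.u.

The recombinant classes are J D and j d: 35 + 40 = 75.
Recombination frequency = 75/347 = 0.2161 ≈ 21.6%, i.e. 21.6 m.u.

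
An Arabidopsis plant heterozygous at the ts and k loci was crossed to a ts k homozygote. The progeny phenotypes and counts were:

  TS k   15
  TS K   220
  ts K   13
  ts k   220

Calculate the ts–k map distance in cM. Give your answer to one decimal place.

6.0 cM

The two most frequent classes, TS K (220) and ts k (220), are the parental types, so the F1 was TS K / ts k.
The recombinant classes are TS k and ts K: 15 + 13 = 28.
Recombination frequency = 28/468 = 0.0598 ≈ 6.0%, i.e. 6.0 cM.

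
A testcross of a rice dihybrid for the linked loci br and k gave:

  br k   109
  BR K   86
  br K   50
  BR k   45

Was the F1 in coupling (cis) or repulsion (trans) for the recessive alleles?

cis

The two most frequent classes are BR K (86) and br k (109); these are the parental (non-recombinant) types.
So the F1 carried BR K on one chromosome and br k on the other — the recessive alleles are on the same chromosome (cis / coupling).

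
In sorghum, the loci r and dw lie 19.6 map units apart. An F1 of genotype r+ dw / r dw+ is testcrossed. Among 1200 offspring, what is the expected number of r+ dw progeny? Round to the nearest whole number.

482

A map distance of 19.6 map units corresponds to a recombination frequency of 0.196.
The F1 is r+ dw / r dw+, so r+ dw is a parental gamete class with expected frequency (1 − r)/2 = 0.804/2 = 0.4020.
Expected number = 0.4020 × 1200 = 482.40 ≈ 482.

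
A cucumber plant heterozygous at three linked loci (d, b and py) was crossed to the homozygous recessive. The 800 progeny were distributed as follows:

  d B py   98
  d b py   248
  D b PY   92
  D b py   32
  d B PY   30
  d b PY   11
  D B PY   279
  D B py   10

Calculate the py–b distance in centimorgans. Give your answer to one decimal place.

26.4 centimorgans

The two most frequent reciprocal classes, d b py and D B PY, are the parental types, so the F1 was d b py / D B PY.
The two rarest classes, d b PY and D B py, are the double crossovers. Comparing them with the parentals, only the py allele has switched, so py is the middle locus and the order is b – py – d.
Crossovers in the b–py interval produce the single-crossover classes d B py and D b PY (98 + 92 = 190) plus the double crossovers (21).
RF(b–py) = (190 + 21) / 800 = 211/800 = 0.2637 → 26.4 centimorgans.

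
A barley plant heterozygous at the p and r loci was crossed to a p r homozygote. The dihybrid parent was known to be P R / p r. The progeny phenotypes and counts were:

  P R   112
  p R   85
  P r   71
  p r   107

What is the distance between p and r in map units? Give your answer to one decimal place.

The recombinant classes are P r and p R: 71 + 85 = 156.
Recombination frequency = 156/375 = 0.4160 ≈ 41.6%, i.e. 41.6 map units.

41.6 map units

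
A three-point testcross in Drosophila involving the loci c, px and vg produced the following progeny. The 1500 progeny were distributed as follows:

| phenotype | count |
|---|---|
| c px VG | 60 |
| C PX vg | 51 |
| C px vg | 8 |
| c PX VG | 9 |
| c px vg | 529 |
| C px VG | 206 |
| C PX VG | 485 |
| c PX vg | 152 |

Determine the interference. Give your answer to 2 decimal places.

0.47

The two most frequent reciprocal classes, C PX VG and c px vg, are the parental types, so the F1 was C PX VG / c px vg.
The two rarest classes, c PX VG and C px vg, are the double crossovers. Comparing them with the parentals, only the c allele has switched, so c is the middle locus and the order is px – c – vg.
px–c: (358 + 17)/1500 = 0.2500; c–vg: (111 + 17)/1500 = 0.0853.
Expected DCO frequency = 0.2500 × 0.0853 ≈ 0.02133; observed = 17/1500 ≈ 0.01133.
Coefficient of coincidence = 0.01133/0.02133 ≈ 0.53; interference = 1 − 0.53 = 0.47.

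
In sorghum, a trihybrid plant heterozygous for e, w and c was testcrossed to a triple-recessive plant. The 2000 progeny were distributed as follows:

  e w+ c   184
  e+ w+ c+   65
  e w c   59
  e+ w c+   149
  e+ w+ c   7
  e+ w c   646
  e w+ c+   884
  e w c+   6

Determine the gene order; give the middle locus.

The two most frequent reciprocal classes, e w+ c+ and e+ w c, are the parental types, so the F1 was e w+ c+ / e+ w c.
The two rarest classes, e w c+ and e+ w+ c, are the double crossovers. Comparing them with the parentals, only the w allele has switched, so w is the middle locus and the order is e – w – c.

w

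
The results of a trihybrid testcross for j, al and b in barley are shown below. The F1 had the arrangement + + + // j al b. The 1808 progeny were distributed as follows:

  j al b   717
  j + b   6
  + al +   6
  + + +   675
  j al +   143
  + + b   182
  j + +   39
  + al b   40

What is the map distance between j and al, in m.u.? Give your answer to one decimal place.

5.0 m.u.

The two rarest classes, + al + and j + b, are the double crossovers. Comparing them with the parentals, only the al allele has switched, so al is the middle locus and the order is j – al – b.
Crossovers in the j–al interval produce the single-crossover classes j + + and + al b (39 + 40 = 79) plus the double crossovers (12).
RF(j–al) = (79 + 12) / 1808 = 91/1808 = 0.0503 → 5.0 m.u.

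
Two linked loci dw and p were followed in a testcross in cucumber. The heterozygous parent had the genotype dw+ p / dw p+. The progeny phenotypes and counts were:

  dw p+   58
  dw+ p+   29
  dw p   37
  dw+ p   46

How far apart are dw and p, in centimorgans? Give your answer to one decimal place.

The recombinant classes are dw+ p+ and dw p: 29 + 37 = 66.
Recombination frequency = 66/170 = 0.3882 ≈ 38.8%, i.e. 38.8 centimorgans.

38.8 centimorgans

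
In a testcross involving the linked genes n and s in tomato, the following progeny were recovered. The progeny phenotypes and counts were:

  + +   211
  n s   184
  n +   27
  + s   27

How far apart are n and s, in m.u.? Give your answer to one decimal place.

The two most frequent classes, + + (211) and n s (184), are the parental types, so the F1 was + + / n s.
The recombinant classes are + s and n +: 27 + 27 = 54.
Recombination frequency = 54/449 = 0.1203 ≈ 12.0%, i.e. 12.0 m.u.

12.0 m.u.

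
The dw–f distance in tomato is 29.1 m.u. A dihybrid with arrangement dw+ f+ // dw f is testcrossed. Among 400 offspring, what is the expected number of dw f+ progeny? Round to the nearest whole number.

58

A map distance of 29.1 m.u. corresponds to a recombination frequency of 0.291.
The F1 is dw+ f+ / dw f, so dw f+ is a recombinant gamete class with expected frequency r/2 = 0.291/2 = 0.1455.
Expected number = 0.1455 × 400 = 58.20 ≈ 58.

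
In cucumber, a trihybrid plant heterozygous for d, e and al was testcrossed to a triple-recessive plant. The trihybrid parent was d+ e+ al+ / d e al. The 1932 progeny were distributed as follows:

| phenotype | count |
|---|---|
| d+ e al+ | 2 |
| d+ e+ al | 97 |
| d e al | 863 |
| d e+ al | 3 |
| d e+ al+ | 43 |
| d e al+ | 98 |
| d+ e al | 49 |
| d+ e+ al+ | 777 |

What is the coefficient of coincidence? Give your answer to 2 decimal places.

The two rarest classes, d+ e al+ and d e+ al, are the double crossovers. Comparing them with the parentals, only the e allele has switched, so e is the middle locus and the order is al – e – d.
al–e: (195 + 5)/1932 = 0.1035; e–d: (92 + 5)/1932 = 0.0502.
Expected DCO frequency = 0.1035 × 0.0502 ≈ 0.00520; observed = 5/1932 ≈ 0.00259.
Coefficient of coincidence = 0.00259/0.00520 ≈ 0.50.

0.50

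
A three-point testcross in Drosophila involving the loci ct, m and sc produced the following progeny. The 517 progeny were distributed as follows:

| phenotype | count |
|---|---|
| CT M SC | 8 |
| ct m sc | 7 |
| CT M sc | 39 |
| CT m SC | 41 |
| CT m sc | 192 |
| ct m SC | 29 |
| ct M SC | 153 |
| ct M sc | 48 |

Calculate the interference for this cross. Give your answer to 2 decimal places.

The two most frequent reciprocal classes, CT m sc and ct M SC, are the parental types, so the F1 was CT m sc / ct M SC.
The two rarest classes, ct m sc and CT M SC, are the double crossovers. Comparing them with the parentals, only the ct allele has switched, so ct is the middle locus and the order is m – ct – sc.
m–ct: (68 + 15)/517 = 0.1605; ct–sc: (89 + 15)/517 = 0.2012.
Expected DCO frequency = 0.1605 × 0.2012 ≈ 0.03229; observed = 15/517 ≈ 0.02901.
Coefficient of coincidence = 0.02901/0.03229 ≈ 0.90; interference = 1 − 0.90 = 0.10.

0.10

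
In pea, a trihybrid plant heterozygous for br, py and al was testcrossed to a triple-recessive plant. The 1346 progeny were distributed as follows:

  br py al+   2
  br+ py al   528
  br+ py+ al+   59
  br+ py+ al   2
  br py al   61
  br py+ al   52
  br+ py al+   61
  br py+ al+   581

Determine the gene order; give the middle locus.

py

The two most frequent reciprocal classes, br py+ al+ and br+ py al, are the parental types, so the F1 was br py+ al+ / br+ py al.
The two rarest classes, br py al+ and br+ py+ al, are the double crossovers. Comparing them with the parentals, only the py allele has switched, so py is the middle locus and the order is al – py – br.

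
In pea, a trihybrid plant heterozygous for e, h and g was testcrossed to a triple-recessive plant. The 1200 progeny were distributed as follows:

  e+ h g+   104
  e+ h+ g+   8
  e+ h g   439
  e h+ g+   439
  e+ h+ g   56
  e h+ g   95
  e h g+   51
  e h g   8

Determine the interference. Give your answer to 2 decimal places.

0.27

The two most frequent reciprocal classes, e h+ g+ and e+ h g, are the parental types, so the F1 was e h+ g+ / e+ h g.
The two rarest classes, e+ h+ g+ and e h g, are the double crossovers. Comparing them with the parentals, only the e allele has switched, so e is the middle locus and the order is h – e – g.
h–e: (107 + 16)/1200 = 0.1025; e–g: (199 + 16)/1200 = 0.1792.
Expected DCO frequency = 0.1025 × 0.1792 ≈ 0.01837; observed = 16/1200 ≈ 0.01333.
Coefficient of coincidence = 0.01333/0.01837 ≈ 0.73; interference = 1 − 0.73 = 0.27.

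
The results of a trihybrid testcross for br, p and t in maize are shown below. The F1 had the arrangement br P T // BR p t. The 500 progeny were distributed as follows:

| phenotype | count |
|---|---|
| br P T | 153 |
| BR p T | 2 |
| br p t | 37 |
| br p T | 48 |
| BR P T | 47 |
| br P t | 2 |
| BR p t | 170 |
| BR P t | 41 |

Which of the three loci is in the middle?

t

The two rarest classes, br P t and BR p T, are the double crossovers. Comparing them with the parentals, only the t allele has switched, so t is the middle locus and the order is p – t – br.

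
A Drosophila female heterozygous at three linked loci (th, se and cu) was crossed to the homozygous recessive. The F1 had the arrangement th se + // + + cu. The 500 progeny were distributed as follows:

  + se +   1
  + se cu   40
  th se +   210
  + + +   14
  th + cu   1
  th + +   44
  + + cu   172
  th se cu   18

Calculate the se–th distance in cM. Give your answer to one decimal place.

17.2 cM

The two rarest classes, + se + and th + cu, are the double crossovers. Comparing them with the parentals, only the th allele has switched, so th is the middle locus and the order is cu – th – se.
Crossovers in the th–se interval produce the single-crossover classes th + + and + se cu (44 + 40 = 84) plus the double crossovers (2).
RF(th–se) = (84 + 2) / 500 = 86/500 = 0.1720 → 17.2 cM.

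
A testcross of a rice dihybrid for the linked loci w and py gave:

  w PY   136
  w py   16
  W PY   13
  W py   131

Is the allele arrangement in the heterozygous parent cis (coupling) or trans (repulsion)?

The two most frequent classes are W py (131) and w PY (136); these are the parental (non-recombinant) types.
So the F1 carried W py on one chromosome and w PY on the other — the recessive alleles are on opposite chromosomes (trans / repulsion).

trans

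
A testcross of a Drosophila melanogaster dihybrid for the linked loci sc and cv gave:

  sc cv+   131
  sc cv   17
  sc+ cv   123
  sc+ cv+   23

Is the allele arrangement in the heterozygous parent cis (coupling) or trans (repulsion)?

trans

The two most frequent classes are sc+ cv (123) and sc cv+ (131); these are the parental (non-recombinant) types.
So the F1 carried sc+ cv on one chromosome and sc cv+ on the other — the recessive alleles are on opposite chromosomes (trans / repulsion).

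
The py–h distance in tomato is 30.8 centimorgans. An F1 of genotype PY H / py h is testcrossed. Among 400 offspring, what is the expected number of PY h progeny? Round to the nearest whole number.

62

A map distance of 30.8 centimorgans corresponds to a recombination frequency of 0.308.
The F1 is PY H / py h, so PY h is a recombinant gamete class with expected frequency r/2 = 0.308/2 = 0.1540.
Expected number = 0.1540 × 400 = 61.60 ≈ 62.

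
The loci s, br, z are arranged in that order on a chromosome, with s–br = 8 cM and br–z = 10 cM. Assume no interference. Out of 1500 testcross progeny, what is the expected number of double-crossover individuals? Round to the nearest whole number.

Map distances give recombination frequencies of 0.080 and 0.100 for the two intervals.
With no interference, expected double-crossover frequency = 0.080 × 0.100 = 0.00800.
Expected number = 0.00800 × 1500 = 12.00 ≈ 12.

12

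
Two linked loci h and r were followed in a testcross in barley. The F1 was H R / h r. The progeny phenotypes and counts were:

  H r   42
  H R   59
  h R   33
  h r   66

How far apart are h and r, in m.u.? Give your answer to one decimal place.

The recombinant classes are H r and h R: 42 + 33 = 75.
Recombination frequency = 75/200 = 0.3750 ≈ 37.5%, i.e. 37.5 m.u.

37.5 m.u.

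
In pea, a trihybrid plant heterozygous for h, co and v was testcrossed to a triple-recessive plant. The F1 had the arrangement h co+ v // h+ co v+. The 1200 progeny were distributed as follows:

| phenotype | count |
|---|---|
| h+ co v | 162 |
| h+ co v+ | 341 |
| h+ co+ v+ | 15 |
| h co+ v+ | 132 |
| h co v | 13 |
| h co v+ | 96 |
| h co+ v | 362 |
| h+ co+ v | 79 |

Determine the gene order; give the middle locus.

The two rarest classes, h co v and h+ co+ v+, are the double crossovers. Comparing them with the parentals, only the co allele has switched, so co is the middle locus and the order is v – co – h.

co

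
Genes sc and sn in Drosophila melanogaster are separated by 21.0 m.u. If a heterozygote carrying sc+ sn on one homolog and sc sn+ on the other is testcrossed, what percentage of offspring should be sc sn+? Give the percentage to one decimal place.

A map distance of 21.0 m.u. corresponds to a recombination frequency of 0.210.
The F1 is sc+ sn / sc sn+, so sc sn+ is a parental gamete class with expected frequency (1 − r)/2 = 0.790/2 = 0.3950.
That is 0.3950 = 39.5% of the progeny.

39.5%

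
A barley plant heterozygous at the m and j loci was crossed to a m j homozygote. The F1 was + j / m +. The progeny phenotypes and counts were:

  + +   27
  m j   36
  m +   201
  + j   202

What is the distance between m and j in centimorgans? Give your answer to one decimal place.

The recombinant classes are + + and m j: 27 + 36 = 63.
Recombination frequency = 63/466 = 0.1352 ≈ 13.5%, i.e. 13.5 centimorgans.

13.5 centimorgans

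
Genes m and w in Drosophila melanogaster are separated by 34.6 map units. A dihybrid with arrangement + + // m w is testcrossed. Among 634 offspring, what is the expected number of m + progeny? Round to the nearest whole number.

110

A map distance of 34.6 map units corresponds to a recombination frequency of 0.346.
The F1 is + + / m w, so m + is a recombinant gamete class with expected frequency r/2 = 0.346/2 = 0.1730.
Expected number = 0.1730 × 634 = 109.68 ≈ 110.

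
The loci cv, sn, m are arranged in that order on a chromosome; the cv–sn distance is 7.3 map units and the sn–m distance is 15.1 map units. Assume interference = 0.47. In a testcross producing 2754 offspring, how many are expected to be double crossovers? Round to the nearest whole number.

Map distances give recombination frequencies of 0.073 and 0.151 for the two intervals.
With interference 0.47 (so coincidence = 0.53), expected double-crossover frequency = 0.073 × 0.151 × 0.53 = 0.00584.
Expected number = 0.00584 × 2754 = 16.09 ≈ 16.

16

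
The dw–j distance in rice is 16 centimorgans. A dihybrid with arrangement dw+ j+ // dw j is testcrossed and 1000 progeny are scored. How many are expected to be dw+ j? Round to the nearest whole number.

A map distance of 16 centimorgans corresponds to a recombination frequency of 0.160.
The F1 is dw+ j+ / dw j, so dw+ j is a recombinant gamete class with expected frequency r/2 = 0.160/2 = 0.0800.
Expected number = 0.0800 × 1000 = 80.00 ≈ 80.

80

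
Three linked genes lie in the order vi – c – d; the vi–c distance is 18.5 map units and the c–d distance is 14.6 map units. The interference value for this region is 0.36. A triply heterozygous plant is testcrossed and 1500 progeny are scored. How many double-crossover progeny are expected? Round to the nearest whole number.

26

Map distances give recombination frequencies of 0.185 and 0.146 for the two intervals.
With interference 0.36 (so coincidence = 0.64), expected double-crossover frequency = 0.185 × 0.146 × 0.64 = 0.01729.
Expected number = 0.01729 × 1500 = 25.93 ≈ 26.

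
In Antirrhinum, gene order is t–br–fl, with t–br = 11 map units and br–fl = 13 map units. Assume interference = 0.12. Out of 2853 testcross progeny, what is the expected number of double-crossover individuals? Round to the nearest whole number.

Map distances give recombination frequencies of 0.110 and 0.130 for the two intervals.
With interference 0.12 (so coincidence = 0.88), expected double-crossover frequency = 0.110 × 0.130 × 0.88 = 0.01258.
Expected number = 0.01258 × 2853 = 35.90 ≈ 36.

36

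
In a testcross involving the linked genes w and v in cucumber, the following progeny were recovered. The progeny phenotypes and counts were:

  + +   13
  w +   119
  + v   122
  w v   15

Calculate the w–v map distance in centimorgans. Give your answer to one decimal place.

The two most frequent classes, + v (122) and w + (119), are the parental types, so the F1 was + v / w +.
The recombinant classes are + + and w v: 13 + 15 = 28.
Recombination frequency = 28/269 = 0.1041 ≈ 10.4%, i.e. 10.4 centimorgans.

10.4 centimorgans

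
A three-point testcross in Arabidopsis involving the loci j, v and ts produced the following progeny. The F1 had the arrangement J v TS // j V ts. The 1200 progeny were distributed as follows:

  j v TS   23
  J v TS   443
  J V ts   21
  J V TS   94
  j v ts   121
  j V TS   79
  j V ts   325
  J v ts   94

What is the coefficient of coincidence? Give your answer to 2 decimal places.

0.94

The two rarest classes, j v TS and J V ts, are the double crossovers. Comparing them with the parentals, only the j allele has switched, so j is the middle locus and the order is v – j – ts.
v–j: (215 + 44)/1200 = 0.2158; j–ts: (173 + 44)/1200 = 0.1808.
Expected DCO frequency = 0.2158 × 0.1808 ≈ 0.03902; observed = 44/1200 ≈ 0.03667.
Coefficient of coincidence = 0.03667/0.03902 ≈ 0.94.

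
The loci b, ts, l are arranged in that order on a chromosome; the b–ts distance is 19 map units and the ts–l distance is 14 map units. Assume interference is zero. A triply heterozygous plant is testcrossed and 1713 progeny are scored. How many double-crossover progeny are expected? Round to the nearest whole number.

46

Map distances give recombination frequencies of 0.190 and 0.140 for the two intervals.
With no interference, expected double-crossover frequency = 0.190 × 0.140 = 0.02660.
Expected number = 0.02660 × 1713 = 45.57 ≈ 46.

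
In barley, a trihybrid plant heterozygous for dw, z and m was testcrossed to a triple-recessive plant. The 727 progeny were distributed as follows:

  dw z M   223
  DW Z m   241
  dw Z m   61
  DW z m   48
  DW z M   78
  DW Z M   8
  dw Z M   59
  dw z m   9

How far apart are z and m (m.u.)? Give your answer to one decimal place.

The two most frequent reciprocal classes, dw z M and DW Z m, are the parental types, so the F1 was dw z M / DW Z m.
The two rarest classes, dw z m and DW Z M, are the double crossovers. Comparing them with the parentals, only the m allele has switched, so m is the middle locus and the order is z – m – dw.
Crossovers in the z–m interval produce the single-crossover classes dw Z M and DW z m (59 + 48 = 107) plus the double crossovers (17).
RF(z–m) = (107 + 17) / 727 = 124/727 = 0.1706 → 17.1 m.u.

17.1 m.u.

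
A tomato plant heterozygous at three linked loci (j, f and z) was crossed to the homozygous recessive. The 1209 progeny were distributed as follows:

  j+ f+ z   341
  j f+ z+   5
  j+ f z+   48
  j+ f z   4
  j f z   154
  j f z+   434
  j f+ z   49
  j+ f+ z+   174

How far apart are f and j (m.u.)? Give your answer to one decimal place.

8.8 m.u.

The two most frequent reciprocal classes, j+ f+ z and j f z+, are the parental types, so the F1 was j+ f+ z / j f z+.
The two rarest classes, j+ f z and j f+ z+, are the double crossovers. Comparing them with the parentals, only the f allele has switched, so f is the middle locus and the order is j – f – z.
Crossovers in the j–f interval produce the single-crossover classes j f+ z and j+ f z+ (49 + 48 = 97) plus the double crossovers (9).
RF(j–f) = (97 + 9) / 1209 = 106/1209 = 0.0877 → 8.8 m.u.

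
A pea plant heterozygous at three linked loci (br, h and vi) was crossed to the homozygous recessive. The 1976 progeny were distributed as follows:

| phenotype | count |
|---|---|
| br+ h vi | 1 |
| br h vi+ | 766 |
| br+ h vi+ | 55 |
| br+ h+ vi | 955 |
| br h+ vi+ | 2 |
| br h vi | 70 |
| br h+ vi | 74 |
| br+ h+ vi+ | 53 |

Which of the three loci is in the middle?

h

The two most frequent reciprocal classes, br h vi+ and br+ h+ vi, are the parental types, so the F1 was br h vi+ / br+ h+ vi.
The two rarest classes, br h+ vi+ and br+ h vi, are the double crossovers. Comparing them with the parentals, only the h allele has switched, so h is the middle locus and the order is vi – h – br.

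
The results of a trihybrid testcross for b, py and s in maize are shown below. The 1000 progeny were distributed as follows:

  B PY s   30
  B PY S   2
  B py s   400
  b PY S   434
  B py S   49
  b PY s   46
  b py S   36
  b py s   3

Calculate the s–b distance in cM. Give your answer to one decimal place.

10.0 cM

The two most frequent reciprocal classes, b PY S and B py s, are the parental types, so the F1 was b PY S / B py s.
The two rarest classes, B PY S and b py s, are the double crossovers. Comparing them with the parentals, only the b allele has switched, so b is the middle locus and the order is s – b – py.
Crossovers in the s–b interval produce the single-crossover classes b PY s and B py S (46 + 49 = 95) plus the double crossovers (5).
RF(s–b) = (95 + 5) / 1000 = 100/1000 = 0.1000 → 10.0 cM.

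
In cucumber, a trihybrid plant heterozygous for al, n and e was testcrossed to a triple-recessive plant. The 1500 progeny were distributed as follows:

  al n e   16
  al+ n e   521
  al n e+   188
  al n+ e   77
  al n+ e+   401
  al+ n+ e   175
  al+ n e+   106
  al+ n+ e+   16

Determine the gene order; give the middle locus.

al

The two most frequent reciprocal classes, al+ n e and al n+ e+, are the parental types, so the F1 was al+ n e / al n+ e+.
The two rarest classes, al n e and al+ n+ e+, are the double crossovers. Comparing them with the parentals, only the al allele has switched, so al is the middle locus and the order is e – al – n.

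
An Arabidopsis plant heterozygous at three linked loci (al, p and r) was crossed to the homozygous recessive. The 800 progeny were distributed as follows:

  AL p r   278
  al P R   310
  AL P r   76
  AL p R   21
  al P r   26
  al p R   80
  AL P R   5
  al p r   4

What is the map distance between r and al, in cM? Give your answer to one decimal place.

The two most frequent reciprocal classes, AL p r and al P R, are the parental types, so the F1 was AL p r / al P R.
The two rarest classes, al p r and AL P R, are the double crossovers. Comparing them with the parentals, only the al allele has switched, so al is the middle locus and the order is p – al – r.
Crossovers in the al–r interval produce the single-crossover classes AL p R and al P r (21 + 26 = 47) plus the double crossovers (9).
RF(al–r) = (47 + 9) / 800 = 56/800 = 0.0700 → 7.0 cM.

7.0 cM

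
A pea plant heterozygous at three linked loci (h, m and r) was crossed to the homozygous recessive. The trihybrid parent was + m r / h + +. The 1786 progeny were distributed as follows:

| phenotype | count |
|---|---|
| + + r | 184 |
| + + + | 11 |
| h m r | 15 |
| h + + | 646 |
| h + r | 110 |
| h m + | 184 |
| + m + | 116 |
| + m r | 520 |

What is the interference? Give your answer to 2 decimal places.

0.53

The two rarest classes, h m r and + + +, are the double crossovers. Comparing them with the parentals, only the h allele has switched, so h is the middle locus and the order is m – h – r.
m–h: (368 + 26)/1786 = 0.2206; h–r: (226 + 26)/1786 = 0.1411.
Expected DCO frequency = 0.2206 × 0.1411 ≈ 0.03113; observed = 26/1786 ≈ 0.01456.
Coefficient of coincidence = 0.01456/0.03113 ≈ 0.47; interference = 1 − 0.47 = 0.53.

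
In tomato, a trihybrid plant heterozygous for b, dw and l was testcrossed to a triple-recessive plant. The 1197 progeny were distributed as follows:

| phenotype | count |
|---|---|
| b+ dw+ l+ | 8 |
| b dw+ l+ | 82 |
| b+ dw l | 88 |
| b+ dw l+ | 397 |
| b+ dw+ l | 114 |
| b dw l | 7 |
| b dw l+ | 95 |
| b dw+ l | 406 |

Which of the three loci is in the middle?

dw

The two most frequent reciprocal classes, b+ dw l+ and b dw+ l, are the parental types, so the F1 was b+ dw l+ / b dw+ l.
The two rarest classes, b+ dw+ l+ and b dw l, are the double crossovers. Comparing them with the parentals, only the dw allele has switched, so dw is the middle locus and the order is l – dw – b.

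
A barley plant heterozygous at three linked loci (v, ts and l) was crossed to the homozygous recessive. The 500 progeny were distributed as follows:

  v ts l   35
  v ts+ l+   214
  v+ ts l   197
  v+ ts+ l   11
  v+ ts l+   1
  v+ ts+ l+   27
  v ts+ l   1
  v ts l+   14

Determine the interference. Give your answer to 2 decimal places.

The two most frequent reciprocal classes, v ts+ l+ and v+ ts l, are the parental types, so the F1 was v ts+ l+ / v+ ts l.
The two rarest classes, v ts+ l and v+ ts l+, are the double crossovers. Comparing them with the parentals, only the l allele has switched, so l is the middle locus and the order is v – l – ts.
v–l: (62 + 2)/500 = 0.1280; l–ts: (25 + 2)/500 = 0.0540.
Expected DCO frequency = 0.1280 × 0.0540 ≈ 0.00691; observed = 2/500 ≈ 0.00400.
Coefficient of coincidence = 0.00400/0.00691 ≈ 0.58; interference = 1 − 0.58 = 0.42.

0.42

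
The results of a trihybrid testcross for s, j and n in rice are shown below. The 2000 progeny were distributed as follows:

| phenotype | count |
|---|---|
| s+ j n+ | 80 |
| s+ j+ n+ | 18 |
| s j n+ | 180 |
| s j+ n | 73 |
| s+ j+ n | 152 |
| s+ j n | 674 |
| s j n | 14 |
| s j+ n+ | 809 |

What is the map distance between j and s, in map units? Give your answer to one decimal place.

18.2 map units

The two most frequent reciprocal classes, s+ j n and s j+ n+, are the parental types, so the F1 was s+ j n / s j+ n+.
The two rarest classes, s j n and s+ j+ n+, are the double crossovers. Comparing them with the parentals, only the s allele has switched, so s is the middle locus and the order is n – s – j.
Crossovers in the s–j interval produce the single-crossover classes s+ j+ n and s j n+ (152 + 180 = 332) plus the double crossovers (32).
RF(s–j) = (332 + 32) / 2000 = 364/2000 = 0.1820 → 18.2 map units.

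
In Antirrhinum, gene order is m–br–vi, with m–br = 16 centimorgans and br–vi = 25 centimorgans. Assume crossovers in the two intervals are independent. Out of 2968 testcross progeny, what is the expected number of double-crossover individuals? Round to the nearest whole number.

119

Map distances give recombination frequencies of 0.160 and 0.250 for the two intervals.
With no interference, expected double-crossover frequency = 0.160 × 0.250 = 0.04000.
Expected number = 0.04000 × 2968 = 118.72 ≈ 119.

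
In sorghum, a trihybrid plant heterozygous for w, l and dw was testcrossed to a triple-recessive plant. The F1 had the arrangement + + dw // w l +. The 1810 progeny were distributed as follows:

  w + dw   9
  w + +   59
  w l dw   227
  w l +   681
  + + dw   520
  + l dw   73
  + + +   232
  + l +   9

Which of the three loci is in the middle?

The two rarest classes, w + dw and + l +, are the double crossovers. Comparing them with the parentals, only the w allele has switched, so w is the middle locus and the order is dw – w – l.

w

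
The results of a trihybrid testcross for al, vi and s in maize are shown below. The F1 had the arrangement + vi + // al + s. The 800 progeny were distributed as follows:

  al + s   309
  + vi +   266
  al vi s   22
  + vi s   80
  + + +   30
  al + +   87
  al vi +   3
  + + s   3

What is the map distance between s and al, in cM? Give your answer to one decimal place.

21.6 cM

The two rarest classes, al vi + and + + s, are the double crossovers. Comparing them with the parentals, only the al allele has switched, so al is the middle locus and the order is s – al – vi.
Crossovers in the s–al interval produce the single-crossover classes + vi s and al + + (80 + 87 = 167) plus the double crossovers (6).
RF(s–al) = (167 + 6) / 800 = 173/800 = 0.2162 → 21.6 cM.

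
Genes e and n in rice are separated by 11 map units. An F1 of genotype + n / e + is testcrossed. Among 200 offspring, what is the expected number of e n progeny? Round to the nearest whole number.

A map distance of 11 map units corresponds to a recombination frequency of 0.110.
The F1 is + n / e +, so e n is a recombinant gamete class with expected frequency r/2 = 0.110/2 = 0.0550.
Expected number = 0.0550 × 200 = 11.00 ≈ 11.

11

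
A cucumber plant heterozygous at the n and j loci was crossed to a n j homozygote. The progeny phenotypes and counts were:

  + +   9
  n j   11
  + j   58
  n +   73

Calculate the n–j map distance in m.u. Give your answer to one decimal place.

The two most frequent classes, + j (58) and n + (73), are the parental types, so the F1 was + j / n +.
The recombinant classes are + + and n j: 9 + 11 = 20.
Recombination frequency = 20/151 = 0.1325 ≈ 13.2%, i.e. 13.2 m.u.

13.2 m.u.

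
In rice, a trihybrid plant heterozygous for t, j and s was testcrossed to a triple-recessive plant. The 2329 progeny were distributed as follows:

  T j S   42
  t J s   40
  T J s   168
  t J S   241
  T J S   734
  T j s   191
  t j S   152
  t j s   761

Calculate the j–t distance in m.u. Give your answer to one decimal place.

The two most frequent reciprocal classes, t j s and T J S, are the parental types, so the F1 was t j s / T J S.
The two rarest classes, t J s and T j S, are the double crossovers. Comparing them with the parentals, only the j allele has switched, so j is the middle locus and the order is t – j – s.
Crossovers in the t–j interval produce the single-crossover classes T j s and t J S (191 + 241 = 432) plus the double crossovers (82).
RF(t–j) = (432 + 82) / 2329 = 514/2329 = 0.2207 → 22.1 m.u.

22.1 m.u.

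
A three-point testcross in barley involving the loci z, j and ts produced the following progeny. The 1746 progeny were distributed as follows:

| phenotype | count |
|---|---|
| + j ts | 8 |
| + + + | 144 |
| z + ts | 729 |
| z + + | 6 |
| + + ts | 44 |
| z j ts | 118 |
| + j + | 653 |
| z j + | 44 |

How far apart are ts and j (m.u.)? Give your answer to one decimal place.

15.8 m.u.

The two most frequent reciprocal classes, + j + and z + ts, are the parental types, so the F1 was + j + / z + ts.
The two rarest classes, + j ts and z + +, are the double crossovers. Comparing them with the parentals, only the ts allele has switched, so ts is the middle locus and the order is z – ts – j.
Crossovers in the ts–j interval produce the single-crossover classes + + + and z j ts (144 + 118 = 262) plus the double crossovers (14).
RF(ts–j) = (262 + 14) / 1746 = 276/1746 = 0.1581 → 15.8 m.u.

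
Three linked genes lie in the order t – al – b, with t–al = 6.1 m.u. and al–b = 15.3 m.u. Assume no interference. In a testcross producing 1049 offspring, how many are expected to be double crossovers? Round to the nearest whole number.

Map distances give recombination frequencies of 0.061 and 0.153 for the two intervals.
With no interference, expected double-crossover frequency = 0.061 × 0.153 = 0.00933.
Expected number = 0.00933 × 1049 = 9.79 ≈ 10.

10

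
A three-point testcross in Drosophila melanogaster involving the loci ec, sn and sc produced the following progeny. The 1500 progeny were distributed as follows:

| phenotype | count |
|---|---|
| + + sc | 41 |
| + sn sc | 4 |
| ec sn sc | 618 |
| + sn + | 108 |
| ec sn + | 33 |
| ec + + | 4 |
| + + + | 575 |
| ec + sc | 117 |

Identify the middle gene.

The two most frequent reciprocal classes, + + + and ec sn sc, are the parental types, so the F1 was + + + / ec sn sc.
The two rarest classes, ec + + and + sn sc, are the double crossovers. Comparing them with the parentals, only the ec allele has switched, so ec is the middle locus and the order is sc – ec – sn.

ec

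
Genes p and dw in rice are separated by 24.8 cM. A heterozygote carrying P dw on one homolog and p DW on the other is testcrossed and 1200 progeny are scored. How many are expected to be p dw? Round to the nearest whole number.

A map distance of 24.8 cM corresponds to a recombination frequency of 0.248.
The F1 is P dw / p DW, so p dw is a recombinant gamete class with expected frequency r/2 = 0.248/2 = 0.1240.
Expected number = 0.1240 × 1200 = 148.80 ≈ 149.

149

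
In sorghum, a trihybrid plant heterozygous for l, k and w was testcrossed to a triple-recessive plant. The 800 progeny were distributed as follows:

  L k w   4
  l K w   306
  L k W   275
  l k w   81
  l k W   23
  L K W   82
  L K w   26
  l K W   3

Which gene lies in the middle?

w

The two most frequent reciprocal classes, l K w and L k W, are the parental types, so the F1 was l K w / L k W.
The two rarest classes, l K W and L k w, are the double crossovers. Comparing them with the parentals, only the w allele has switched, so w is the middle locus and the order is k – w – l.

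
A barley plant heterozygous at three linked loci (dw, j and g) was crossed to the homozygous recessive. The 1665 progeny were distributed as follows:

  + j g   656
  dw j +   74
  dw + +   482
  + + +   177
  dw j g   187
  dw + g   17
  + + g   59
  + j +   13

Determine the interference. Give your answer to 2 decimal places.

The two most frequent reciprocal classes, + j g and dw + +, are the parental types, so the F1 was + j g / dw + +.
The two rarest classes, + j + and dw + g, are the double crossovers. Comparing them with the parentals, only the g allele has switched, so g is the middle locus and the order is dw – g – j.
dw–g: (364 + 30)/1665 = 0.2366; g–j: (133 + 30)/1665 = 0.0979.
Expected DCO frequency = 0.2366 × 0.0979 ≈ 0.02316; observed = 30/1665 ≈ 0.01802.
Coefficient of coincidence = 0.01802/0.02316 ≈ 0.78; interference = 1 − 0.78 = 0.22.

0.22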